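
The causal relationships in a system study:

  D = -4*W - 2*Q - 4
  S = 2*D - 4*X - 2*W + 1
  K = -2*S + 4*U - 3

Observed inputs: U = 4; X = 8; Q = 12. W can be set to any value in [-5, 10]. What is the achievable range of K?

87 to 387

Substituting into the D equation gives D = -4*W - 28.
This gives S = -10*W - 87.
Substituting into the K equation gives K = 20*W + 187.
Linear in W, so extremes are at the endpoints: W = -5 gives K = 87; W = 10 gives K = 387.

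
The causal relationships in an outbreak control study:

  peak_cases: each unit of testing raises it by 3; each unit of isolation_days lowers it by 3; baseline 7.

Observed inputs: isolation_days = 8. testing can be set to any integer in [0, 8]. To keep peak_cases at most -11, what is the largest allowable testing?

testing = 2

Substituting into the peak_cases equation gives peak_cases = 3*testing - 17.
Require 3*testing - 17 ≤ -11, so testing ≤ 2.
The largest integer in [0, 8] satisfying this is 2.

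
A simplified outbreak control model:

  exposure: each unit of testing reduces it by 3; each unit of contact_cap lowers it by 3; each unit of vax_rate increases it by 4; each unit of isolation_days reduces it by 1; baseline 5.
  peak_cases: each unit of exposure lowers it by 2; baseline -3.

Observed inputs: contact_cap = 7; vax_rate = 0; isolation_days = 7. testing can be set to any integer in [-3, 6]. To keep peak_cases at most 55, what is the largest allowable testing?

Substituting into the exposure equation gives exposure = -3*testing - 23.
peak_cases becomes 6*testing + 43.
Require 6*testing + 43 ≤ 55, so testing ≤ 2.
The largest integer in [-3, 6] satisfying this is 2.

testing = 2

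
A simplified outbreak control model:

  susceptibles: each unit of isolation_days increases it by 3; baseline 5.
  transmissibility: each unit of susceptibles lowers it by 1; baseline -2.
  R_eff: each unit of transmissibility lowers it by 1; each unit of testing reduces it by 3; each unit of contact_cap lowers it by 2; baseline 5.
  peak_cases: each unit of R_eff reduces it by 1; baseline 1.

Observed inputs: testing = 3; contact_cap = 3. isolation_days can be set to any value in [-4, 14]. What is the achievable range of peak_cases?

-38 to 16

Substituting into the transmissibility equation gives transmissibility = -3*isolation_days - 7.
Substituting into the R_eff equation gives R_eff = 3*isolation_days - 3.
Substituting into the peak_cases equation gives peak_cases = -3*isolation_days + 4.
Linear in isolation_days, so extremes are at the endpoints: isolation_days = -4 gives peak_cases = 16; isolation_days = 14 gives peak_cases = -38.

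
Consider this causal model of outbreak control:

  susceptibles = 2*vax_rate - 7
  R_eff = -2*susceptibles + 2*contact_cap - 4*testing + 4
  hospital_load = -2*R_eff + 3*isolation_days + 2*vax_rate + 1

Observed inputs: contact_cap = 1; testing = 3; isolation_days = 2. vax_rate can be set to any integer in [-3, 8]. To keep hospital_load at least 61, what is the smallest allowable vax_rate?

vax_rate = 7

Substituting into the R_eff equation gives R_eff = -4*vax_rate + 8.
Substituting into the hospital_load equation gives hospital_load = 10*vax_rate - 9.
Require 10*vax_rate - 9 ≥ 61, so vax_rate ≥ 7.
The smallest integer in [-3, 8] satisfying this is 7.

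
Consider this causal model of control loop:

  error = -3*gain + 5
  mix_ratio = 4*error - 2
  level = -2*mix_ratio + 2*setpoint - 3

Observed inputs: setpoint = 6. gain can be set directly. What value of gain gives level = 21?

Substituting into the mix_ratio equation gives mix_ratio = -12*gain + 18.
So level = 24*gain - 27.
Solve 24*gain - 27 = 21: gain = (21 + 27) / 24 = 2.

gain = 2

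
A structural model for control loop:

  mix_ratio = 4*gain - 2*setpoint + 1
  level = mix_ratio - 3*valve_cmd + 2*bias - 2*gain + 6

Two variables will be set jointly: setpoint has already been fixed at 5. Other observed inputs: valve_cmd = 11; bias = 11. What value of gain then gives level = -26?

With setpoint held at 5:
Substituting into the mix_ratio equation gives mix_ratio = 4*gain - 9.
So level = 2*gain - 14.
Solve 2*gain - 14 = -26: gain = (-26 + 14) / 2 = -6.

gain = -6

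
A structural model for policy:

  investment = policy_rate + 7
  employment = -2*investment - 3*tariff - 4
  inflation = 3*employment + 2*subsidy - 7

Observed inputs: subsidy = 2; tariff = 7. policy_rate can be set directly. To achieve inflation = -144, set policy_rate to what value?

policy_rate = 4

Substituting into the employment equation gives employment = -2*policy_rate - 39.
This gives inflation = -6*policy_rate - 120.
Solve -6*policy_rate - 120 = -144: policy_rate = (-144 + 120) / -6 = 4.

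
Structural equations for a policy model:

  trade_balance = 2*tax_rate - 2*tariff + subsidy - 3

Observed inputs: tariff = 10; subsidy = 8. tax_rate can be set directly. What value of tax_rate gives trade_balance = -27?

Substituting into the trade_balance equation gives trade_balance = 2*tax_rate - 15.
Solve 2*tax_rate - 15 = -27: tax_rate = (-27 + 15) / 2 = -6.

tax_rate = -6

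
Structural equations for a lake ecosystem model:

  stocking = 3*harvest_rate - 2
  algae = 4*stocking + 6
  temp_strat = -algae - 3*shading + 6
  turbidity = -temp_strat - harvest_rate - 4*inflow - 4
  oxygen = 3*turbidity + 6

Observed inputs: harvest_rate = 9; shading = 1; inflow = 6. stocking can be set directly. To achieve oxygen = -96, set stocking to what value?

Intervening on stocking fixes its value directly, overriding its dependence on harvest_rate.
Substituting into the temp_strat equation gives temp_strat = -4*stocking - 3.
Substituting into the turbidity equation gives turbidity = 4*stocking - 34.
This gives oxygen = 12*stocking - 96.
Solve 12*stocking - 96 = -96: stocking = (-96 + 96) / 12 = 0.

stocking = 0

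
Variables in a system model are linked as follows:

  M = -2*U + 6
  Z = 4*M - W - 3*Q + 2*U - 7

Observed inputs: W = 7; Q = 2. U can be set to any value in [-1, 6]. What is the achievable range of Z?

Substituting into the Z equation gives Z = -6*U + 4.
Linear in U, so extremes are at the endpoints: U = -1 gives Z = 10; U = 6 gives Z = -32.

-32 to 10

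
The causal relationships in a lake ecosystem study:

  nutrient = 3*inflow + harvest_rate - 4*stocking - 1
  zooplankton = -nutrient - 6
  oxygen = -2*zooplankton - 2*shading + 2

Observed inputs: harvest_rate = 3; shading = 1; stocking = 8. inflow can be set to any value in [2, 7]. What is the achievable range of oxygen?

-36 to -6

Substituting into the nutrient equation gives nutrient = 3*inflow - 30.
This gives zooplankton = -3*inflow + 24.
oxygen becomes 6*inflow - 48.
Linear in inflow, so extremes are at the endpoints: inflow = 2 gives oxygen = -36; inflow = 7 gives oxygen = -6.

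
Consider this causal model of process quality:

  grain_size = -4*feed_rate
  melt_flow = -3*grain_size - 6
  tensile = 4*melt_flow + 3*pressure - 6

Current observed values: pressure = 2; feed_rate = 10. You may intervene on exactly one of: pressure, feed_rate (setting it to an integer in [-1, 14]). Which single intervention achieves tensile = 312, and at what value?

Intervening on pressure: tensile = 3*pressure + 450. Reaching 312 requires pressure = -46, outside [-1, 14].
Intervening on feed_rate: with other inputs at their observed values, tensile = 48*feed_rate - 24. Solving for 312 gives feed_rate = 7, within [-1, 14].

set feed_rate = 7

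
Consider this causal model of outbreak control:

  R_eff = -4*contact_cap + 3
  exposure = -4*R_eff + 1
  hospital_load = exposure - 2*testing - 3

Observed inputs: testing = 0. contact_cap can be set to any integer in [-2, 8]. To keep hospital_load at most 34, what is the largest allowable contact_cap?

contact_cap = 3

Substituting into the exposure equation gives exposure = 16*contact_cap - 11.
Substituting into the hospital_load equation gives hospital_load = 16*contact_cap - 14.
Require 16*contact_cap - 14 ≤ 34, so contact_cap ≤ 3.
The largest integer in [-2, 8] satisfying this is 3.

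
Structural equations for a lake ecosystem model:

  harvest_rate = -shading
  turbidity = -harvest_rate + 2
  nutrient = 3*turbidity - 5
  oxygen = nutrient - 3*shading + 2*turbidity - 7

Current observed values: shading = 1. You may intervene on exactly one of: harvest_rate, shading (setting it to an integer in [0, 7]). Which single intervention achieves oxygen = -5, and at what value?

Intervening on harvest_rate: with other inputs at their observed values, oxygen = -5*harvest_rate - 5. Solving for -5 gives harvest_rate = 0, within [0, 7].
Intervening on shading: oxygen = 2*shading - 2. Reaching -5 requires shading = -3/2, not an integer.

set harvest_rate = 0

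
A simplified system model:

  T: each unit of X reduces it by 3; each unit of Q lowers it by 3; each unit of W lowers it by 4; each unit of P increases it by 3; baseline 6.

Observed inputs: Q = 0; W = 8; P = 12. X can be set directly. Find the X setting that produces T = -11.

Substituting into the T equation gives T = -3*X + 10.
Solve -3*X + 10 = -11: X = (-11 - 10) / -3 = 7.

X = 7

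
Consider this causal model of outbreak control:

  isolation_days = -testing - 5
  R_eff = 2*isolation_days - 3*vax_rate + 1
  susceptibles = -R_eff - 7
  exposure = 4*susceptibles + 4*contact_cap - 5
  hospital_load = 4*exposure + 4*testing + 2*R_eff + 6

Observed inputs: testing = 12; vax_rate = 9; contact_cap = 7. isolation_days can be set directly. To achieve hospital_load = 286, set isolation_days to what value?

Intervening on isolation_days fixes its value directly, overriding its dependence on testing.
Substituting into the R_eff equation gives R_eff = 2*isolation_days - 26.
Substituting into the susceptibles equation gives susceptibles = -2*isolation_days + 19.
So exposure = -8*isolation_days + 99.
Substituting into the hospital_load equation gives hospital_load = -28*isolation_days + 398.
Solve -28*isolation_days + 398 = 286: isolation_days = (286 - 398) / -28 = 4.

isolation_days = 4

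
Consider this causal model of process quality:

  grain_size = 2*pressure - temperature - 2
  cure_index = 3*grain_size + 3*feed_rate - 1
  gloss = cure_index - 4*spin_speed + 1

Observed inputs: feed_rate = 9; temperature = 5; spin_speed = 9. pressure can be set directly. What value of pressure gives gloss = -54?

Substituting into the grain_size equation gives grain_size = 2*pressure - 7.
Substituting into the cure_index equation gives cure_index = 6*pressure + 5.
This gives gloss = 6*pressure - 30.
Solve 6*pressure - 30 = -54: pressure = (-54 + 30) / 6 = -4.

pressure = -4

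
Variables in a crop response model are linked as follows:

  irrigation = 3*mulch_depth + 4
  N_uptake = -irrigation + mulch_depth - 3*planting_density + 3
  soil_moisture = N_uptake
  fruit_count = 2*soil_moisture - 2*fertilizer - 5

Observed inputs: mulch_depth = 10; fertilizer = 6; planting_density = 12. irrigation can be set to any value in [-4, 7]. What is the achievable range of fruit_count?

Intervening on irrigation fixes its value directly, overriding its dependence on mulch_depth.
Substituting into the N_uptake equation gives N_uptake = -irrigation - 23.
soil_moisture becomes -irrigation - 23.
Substituting into the fruit_count equation gives fruit_count = -2*irrigation - 63.
Linear in irrigation, so extremes are at the endpoints: irrigation = -4 gives fruit_count = -55; irrigation = 7 gives fruit_count = -77.

-77 to -55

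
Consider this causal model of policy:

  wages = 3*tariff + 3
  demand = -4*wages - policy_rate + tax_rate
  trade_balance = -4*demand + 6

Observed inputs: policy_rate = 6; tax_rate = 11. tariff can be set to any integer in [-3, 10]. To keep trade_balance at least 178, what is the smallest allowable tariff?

tariff = 3

Substituting into the demand equation gives demand = -12*tariff - 7.
Substituting into the trade_balance equation gives trade_balance = 48*tariff + 34.
Require 48*tariff + 34 ≥ 178, so tariff ≥ 3.
The smallest integer in [-3, 10] satisfying this is 3.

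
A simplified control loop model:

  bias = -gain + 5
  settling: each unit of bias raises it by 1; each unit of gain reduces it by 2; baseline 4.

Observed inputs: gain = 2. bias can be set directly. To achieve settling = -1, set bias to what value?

bias = -1

Intervening on bias fixes its value directly, overriding its dependence on gain.
Substituting into the settling equation gives settling = bias.
Solve bias = -1: bias = -1 / 1 = -1.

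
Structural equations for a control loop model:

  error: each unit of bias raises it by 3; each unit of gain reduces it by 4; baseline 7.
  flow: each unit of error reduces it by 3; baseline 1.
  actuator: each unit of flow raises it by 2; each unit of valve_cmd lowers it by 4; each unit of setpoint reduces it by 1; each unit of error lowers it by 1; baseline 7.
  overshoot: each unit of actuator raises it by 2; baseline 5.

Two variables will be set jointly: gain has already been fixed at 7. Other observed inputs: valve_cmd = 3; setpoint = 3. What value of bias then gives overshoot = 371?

bias = -2

With gain held at 7:
Substituting into the error equation gives error = 3*bias - 21.
Substituting into the flow equation gives flow = -9*bias + 64.
Substituting into the actuator equation gives actuator = -21*bias + 141.
This gives overshoot = -42*bias + 287.
Solve -42*bias + 287 = 371: bias = (371 - 287) / -42 = -2.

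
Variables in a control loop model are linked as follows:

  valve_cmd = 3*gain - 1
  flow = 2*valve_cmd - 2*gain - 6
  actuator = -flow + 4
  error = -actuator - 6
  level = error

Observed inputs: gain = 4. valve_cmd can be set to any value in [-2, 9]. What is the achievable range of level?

-28 to -6

Intervening on valve_cmd fixes its value directly, overriding its dependence on gain.
Substituting into the flow equation gives flow = 2*valve_cmd - 14.
Substituting into the actuator equation gives actuator = -2*valve_cmd + 18.
error becomes 2*valve_cmd - 24.
Substituting into the level equation gives level = 2*valve_cmd - 24.
Linear in valve_cmd, so extremes are at the endpoints: valve_cmd = -2 gives level = -28; valve_cmd = 9 gives level = -6.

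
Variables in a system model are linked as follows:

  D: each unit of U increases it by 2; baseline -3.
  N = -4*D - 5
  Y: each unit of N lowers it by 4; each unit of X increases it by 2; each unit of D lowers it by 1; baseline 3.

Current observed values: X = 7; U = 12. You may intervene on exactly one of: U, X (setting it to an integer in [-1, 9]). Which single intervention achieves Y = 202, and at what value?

Intervening on U: with other inputs at their observed values, Y = 30*U - 8. Solving for 202 gives U = 7, within [-1, 9].
Intervening on X: Y = 2*X + 338. Reaching 202 requires X = -68, outside [-1, 9].

set U = 7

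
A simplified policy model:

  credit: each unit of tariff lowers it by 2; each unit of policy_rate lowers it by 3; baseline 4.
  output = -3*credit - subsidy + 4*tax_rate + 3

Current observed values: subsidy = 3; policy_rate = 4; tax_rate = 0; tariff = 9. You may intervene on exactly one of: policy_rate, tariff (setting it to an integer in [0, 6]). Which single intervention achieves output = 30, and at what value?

Intervening on policy_rate: output = 9*policy_rate + 42. Reaching 30 requires policy_rate = -4/3, not an integer.
Intervening on tariff: with other inputs at their observed values, output = 6*tariff + 24. Solving for 30 gives tariff = 1, within [0, 6].

set tariff = 1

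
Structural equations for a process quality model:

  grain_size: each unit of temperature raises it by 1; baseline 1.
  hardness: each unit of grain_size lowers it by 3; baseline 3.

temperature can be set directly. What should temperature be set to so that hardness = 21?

temperature = -7

Substituting into the hardness equation gives hardness = -3*temperature.
Solve -3*temperature = 21: temperature = 21 / -3 = -7.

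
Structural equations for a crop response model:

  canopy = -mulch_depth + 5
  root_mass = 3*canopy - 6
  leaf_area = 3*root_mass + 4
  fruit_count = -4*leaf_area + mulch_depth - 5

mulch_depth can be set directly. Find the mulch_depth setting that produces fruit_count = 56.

Substituting into the root_mass equation gives root_mass = -3*mulch_depth + 9.
Substituting into the leaf_area equation gives leaf_area = -9*mulch_depth + 31.
This gives fruit_count = 37*mulch_depth - 129.
Solve 37*mulch_depth - 129 = 56: mulch_depth = (56 + 129) / 37 = 5.

mulch_depth = 5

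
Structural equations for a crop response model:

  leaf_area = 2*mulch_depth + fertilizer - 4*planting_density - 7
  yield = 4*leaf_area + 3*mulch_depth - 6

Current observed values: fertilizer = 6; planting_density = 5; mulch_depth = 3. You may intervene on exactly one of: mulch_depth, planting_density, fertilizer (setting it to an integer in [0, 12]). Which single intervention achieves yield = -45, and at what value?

Intervening on mulch_depth: yield = 11*mulch_depth - 90. Reaching -45 requires mulch_depth = 45/11, not an integer.
Intervening on planting_density: yield = -16*planting_density + 23. Reaching -45 requires planting_density = 17/4, not an integer.
Intervening on fertilizer: with other inputs at their observed values, yield = 4*fertilizer - 81. Solving for -45 gives fertilizer = 9, within [0, 12].

set fertilizer = 9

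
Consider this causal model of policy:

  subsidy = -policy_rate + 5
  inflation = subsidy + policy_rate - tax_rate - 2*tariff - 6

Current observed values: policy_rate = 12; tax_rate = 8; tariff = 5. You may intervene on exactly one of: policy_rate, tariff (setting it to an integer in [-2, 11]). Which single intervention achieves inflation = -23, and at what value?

Intervening on policy_rate: the paths from policy_rate to inflation cancel (net effect zero), leaving inflation = -19; -23 is unreachable this way.
Intervening on tariff: with other inputs at their observed values, inflation = -2*tariff - 9. Solving for -23 gives tariff = 7, within [-2, 11].

set tariff = 7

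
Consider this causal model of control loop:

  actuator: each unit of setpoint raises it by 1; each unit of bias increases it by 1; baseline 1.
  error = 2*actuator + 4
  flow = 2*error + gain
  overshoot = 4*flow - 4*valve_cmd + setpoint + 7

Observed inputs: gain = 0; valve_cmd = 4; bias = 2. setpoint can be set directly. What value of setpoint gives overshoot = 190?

Substituting into the actuator equation gives actuator = setpoint + 3.
error becomes 2*setpoint + 10.
Substituting into the flow equation gives flow = 4*setpoint + 20.
Substituting into the overshoot equation gives overshoot = 17*setpoint + 71.
Solve 17*setpoint + 71 = 190: setpoint = (190 - 71) / 17 = 7.

setpoint = 7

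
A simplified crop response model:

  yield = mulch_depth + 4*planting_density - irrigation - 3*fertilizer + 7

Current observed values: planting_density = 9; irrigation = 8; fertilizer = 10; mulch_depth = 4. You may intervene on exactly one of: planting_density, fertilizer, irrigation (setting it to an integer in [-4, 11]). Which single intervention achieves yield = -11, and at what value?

set planting_density = 4

Intervening on planting_density: with other inputs at their observed values, yield = 4*planting_density - 27. Solving for -11 gives planting_density = 4, within [-4, 11].
Intervening on fertilizer: yield = -3*fertilizer + 39. Reaching -11 requires fertilizer = 50/3, not an integer.
Intervening on irrigation: yield = -irrigation + 17. Reaching -11 requires irrigation = 28, outside [-4, 11].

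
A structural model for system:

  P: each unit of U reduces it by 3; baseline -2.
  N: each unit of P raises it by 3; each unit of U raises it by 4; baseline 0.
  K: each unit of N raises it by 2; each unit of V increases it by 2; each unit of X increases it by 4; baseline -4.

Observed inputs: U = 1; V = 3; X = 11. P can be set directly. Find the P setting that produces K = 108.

P = 9

Intervening on P fixes its value directly, overriding its dependence on U.
Substituting into the N equation gives N = 3*P + 4.
So K = 6*P + 54.
Solve 6*P + 54 = 108: P = (108 - 54) / 6 = 9.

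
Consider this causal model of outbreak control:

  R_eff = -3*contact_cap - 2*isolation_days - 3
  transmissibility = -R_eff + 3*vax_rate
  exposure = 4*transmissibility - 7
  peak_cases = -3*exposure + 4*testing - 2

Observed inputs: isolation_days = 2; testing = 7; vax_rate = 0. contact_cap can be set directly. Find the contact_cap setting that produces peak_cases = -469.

Substituting into the R_eff equation gives R_eff = -3*contact_cap - 7.
Substituting into the transmissibility equation gives transmissibility = 3*contact_cap + 7.
exposure becomes 12*contact_cap + 21.
Substituting into the peak_cases equation gives peak_cases = -36*contact_cap - 37.
Solve -36*contact_cap - 37 = -469: contact_cap = (-469 + 37) / -36 = 12.

contact_cap = 12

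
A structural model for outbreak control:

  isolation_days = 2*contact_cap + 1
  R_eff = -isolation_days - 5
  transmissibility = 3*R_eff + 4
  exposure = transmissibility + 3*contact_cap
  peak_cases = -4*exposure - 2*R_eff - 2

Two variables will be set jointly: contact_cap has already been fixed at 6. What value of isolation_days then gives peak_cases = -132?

With contact_cap held at 6:
Intervening on isolation_days fixes its value directly, overriding its dependence on contact_cap.
Substituting into the transmissibility equation gives transmissibility = -3*isolation_days - 11.
Substituting into the exposure equation gives exposure = -3*isolation_days + 7.
Substituting into the peak_cases equation gives peak_cases = 14*isolation_days - 20.
Solve 14*isolation_days - 20 = -132: isolation_days = (-132 + 20) / 14 = -8.

isolation_days = -8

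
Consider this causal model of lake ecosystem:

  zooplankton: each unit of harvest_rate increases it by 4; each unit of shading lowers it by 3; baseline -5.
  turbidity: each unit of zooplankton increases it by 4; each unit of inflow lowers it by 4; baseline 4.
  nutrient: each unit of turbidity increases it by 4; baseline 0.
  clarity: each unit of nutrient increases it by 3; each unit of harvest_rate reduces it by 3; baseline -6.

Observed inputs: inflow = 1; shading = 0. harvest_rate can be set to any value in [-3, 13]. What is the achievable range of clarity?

Substituting into the zooplankton equation gives zooplankton = 4*harvest_rate - 5.
Substituting into the turbidity equation gives turbidity = 16*harvest_rate - 20.
Substituting into the nutrient equation gives nutrient = 64*harvest_rate - 80.
Substituting into the clarity equation gives clarity = 189*harvest_rate - 246.
Linear in harvest_rate, so extremes are at the endpoints: harvest_rate = -3 gives clarity = -813; harvest_rate = 13 gives clarity = 2211.

-813 to 2211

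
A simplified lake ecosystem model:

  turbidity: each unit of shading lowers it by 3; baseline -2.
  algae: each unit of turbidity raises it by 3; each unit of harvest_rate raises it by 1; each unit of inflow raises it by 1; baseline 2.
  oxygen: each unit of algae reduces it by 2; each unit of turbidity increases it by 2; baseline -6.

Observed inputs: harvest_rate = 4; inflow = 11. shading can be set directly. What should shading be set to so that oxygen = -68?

shading = -3

Substituting into the algae equation gives algae = -9*shading + 11.
oxygen becomes 12*shading - 32.
Solve 12*shading - 32 = -68: shading = (-68 + 32) / 12 = -3.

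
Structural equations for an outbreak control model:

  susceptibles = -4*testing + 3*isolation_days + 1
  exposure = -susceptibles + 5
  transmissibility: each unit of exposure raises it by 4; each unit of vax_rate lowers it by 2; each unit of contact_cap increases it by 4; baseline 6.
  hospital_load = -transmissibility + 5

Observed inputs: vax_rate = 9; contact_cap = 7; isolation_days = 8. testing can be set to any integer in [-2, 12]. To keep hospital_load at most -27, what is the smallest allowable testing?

testing = 6

Substituting into the susceptibles equation gives susceptibles = -4*testing + 25.
exposure becomes 4*testing - 20.
So transmissibility = 16*testing - 64.
Substituting into the hospital_load equation gives hospital_load = -16*testing + 69.
Require -16*testing + 69 ≤ -27, so testing ≥ 6.
The smallest integer in [-2, 12] satisfying this is 6.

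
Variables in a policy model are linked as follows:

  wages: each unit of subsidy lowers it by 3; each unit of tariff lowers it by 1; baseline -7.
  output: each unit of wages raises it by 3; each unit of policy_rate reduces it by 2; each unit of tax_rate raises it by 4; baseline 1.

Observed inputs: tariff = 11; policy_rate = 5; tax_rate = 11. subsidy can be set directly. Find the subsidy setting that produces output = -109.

subsidy = 10

Substituting into the wages equation gives wages = -3*subsidy - 18.
This gives output = -9*subsidy - 19.
Solve -9*subsidy - 19 = -109: subsidy = (-109 + 19) / -9 = 10.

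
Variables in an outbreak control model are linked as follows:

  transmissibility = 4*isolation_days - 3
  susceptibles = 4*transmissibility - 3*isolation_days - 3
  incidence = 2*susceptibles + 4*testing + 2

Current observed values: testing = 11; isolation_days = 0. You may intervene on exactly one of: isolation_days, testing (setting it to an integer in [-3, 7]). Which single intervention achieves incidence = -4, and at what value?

Intervening on isolation_days: incidence = 26*isolation_days + 16. Reaching -4 requires isolation_days = -10/13, not an integer.
Intervening on testing: with other inputs at their observed values, incidence = 4*testing - 28. Solving for -4 gives testing = 6, within [-3, 7].

set testing = 6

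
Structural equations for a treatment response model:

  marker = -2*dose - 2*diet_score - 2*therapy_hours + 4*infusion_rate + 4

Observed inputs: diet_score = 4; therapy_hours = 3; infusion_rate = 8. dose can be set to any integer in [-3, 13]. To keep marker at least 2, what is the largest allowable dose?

Substituting into the marker equation gives marker = -2*dose + 22.
Require -2*dose + 22 ≥ 2, so dose ≤ 10.
The largest integer in [-3, 13] satisfying this is 10.

dose = 10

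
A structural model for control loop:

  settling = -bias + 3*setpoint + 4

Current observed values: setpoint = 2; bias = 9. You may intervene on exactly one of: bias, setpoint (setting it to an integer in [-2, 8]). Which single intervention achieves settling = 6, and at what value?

set bias = 4

Intervening on bias: with other inputs at their observed values, settling = -bias + 10. Solving for 6 gives bias = 4, within [-2, 8].
Intervening on setpoint: settling = 3*setpoint - 5. Reaching 6 requires setpoint = 11/3, not an integer.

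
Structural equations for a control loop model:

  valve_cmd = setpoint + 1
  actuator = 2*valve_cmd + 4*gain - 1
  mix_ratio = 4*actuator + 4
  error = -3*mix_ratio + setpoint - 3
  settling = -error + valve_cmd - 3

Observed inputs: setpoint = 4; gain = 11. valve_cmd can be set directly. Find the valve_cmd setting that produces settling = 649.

Intervening on valve_cmd fixes its value directly, overriding its dependence on setpoint.
Substituting into the actuator equation gives actuator = 2*valve_cmd + 43.
This gives mix_ratio = 8*valve_cmd + 176.
Substituting into the error equation gives error = -24*valve_cmd - 527.
So settling = 25*valve_cmd + 524.
Solve 25*valve_cmd + 524 = 649: valve_cmd = (649 - 524) / 25 = 5.

valve_cmd = 5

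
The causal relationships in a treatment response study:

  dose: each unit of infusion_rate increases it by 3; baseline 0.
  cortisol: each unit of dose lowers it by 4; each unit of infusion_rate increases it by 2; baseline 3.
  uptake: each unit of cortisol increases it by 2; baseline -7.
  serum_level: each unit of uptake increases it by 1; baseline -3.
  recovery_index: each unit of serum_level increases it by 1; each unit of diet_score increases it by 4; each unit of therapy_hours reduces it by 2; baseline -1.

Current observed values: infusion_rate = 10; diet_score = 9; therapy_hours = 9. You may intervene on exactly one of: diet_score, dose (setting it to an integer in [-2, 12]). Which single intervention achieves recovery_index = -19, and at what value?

set dose = 9

Intervening on diet_score: recovery_index = 4*diet_score - 223. Reaching -19 requires diet_score = 51, outside [-2, 12].
Intervening on dose: with other inputs at their observed values, recovery_index = -8*dose + 53. Solving for -19 gives dose = 9, within [-2, 12].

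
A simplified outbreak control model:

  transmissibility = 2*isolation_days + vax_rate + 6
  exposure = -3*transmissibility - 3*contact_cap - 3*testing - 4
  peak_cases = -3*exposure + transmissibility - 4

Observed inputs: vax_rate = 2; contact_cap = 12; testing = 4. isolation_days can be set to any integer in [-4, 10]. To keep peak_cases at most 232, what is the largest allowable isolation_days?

Substituting into the transmissibility equation gives transmissibility = 2*isolation_days + 8.
exposure becomes -6*isolation_days - 76.
Substituting into the peak_cases equation gives peak_cases = 20*isolation_days + 232.
Require 20*isolation_days + 232 ≤ 232, so isolation_days ≤ 0.
The largest integer in [-4, 10] satisfying this is 0.

isolation_days = 0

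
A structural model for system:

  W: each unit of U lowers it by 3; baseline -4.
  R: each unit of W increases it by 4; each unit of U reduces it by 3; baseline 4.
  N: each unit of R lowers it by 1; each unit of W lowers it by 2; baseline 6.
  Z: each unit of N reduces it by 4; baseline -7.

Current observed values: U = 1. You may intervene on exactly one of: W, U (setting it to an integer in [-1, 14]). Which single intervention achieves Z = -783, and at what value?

Intervening on W: Z = 24*W - 27. Reaching -783 requires W = -63/2, not an integer.
Intervening on U: with other inputs at their observed values, Z = -84*U - 111. Solving for -783 gives U = 8, within [-1, 14].

set U = 8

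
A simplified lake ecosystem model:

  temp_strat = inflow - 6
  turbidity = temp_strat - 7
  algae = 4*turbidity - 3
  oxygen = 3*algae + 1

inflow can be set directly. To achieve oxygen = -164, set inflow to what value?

Substituting into the turbidity equation gives turbidity = inflow - 13.
Substituting into the algae equation gives algae = 4*inflow - 55.
This gives oxygen = 12*inflow - 164.
Solve 12*inflow - 164 = -164: inflow = (-164 + 164) / 12 = 0.

inflow = 0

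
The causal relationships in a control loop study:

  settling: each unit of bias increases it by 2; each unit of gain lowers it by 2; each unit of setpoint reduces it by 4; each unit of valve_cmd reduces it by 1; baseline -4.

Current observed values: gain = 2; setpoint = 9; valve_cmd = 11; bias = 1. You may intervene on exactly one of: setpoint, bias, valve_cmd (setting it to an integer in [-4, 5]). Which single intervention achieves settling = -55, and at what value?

set bias = 0

Intervening on setpoint: settling = -4*setpoint - 17. Reaching -55 requires setpoint = 19/2, not an integer.
Intervening on bias: with other inputs at their observed values, settling = 2*bias - 55. Solving for -55 gives bias = 0, within [-4, 5].
Intervening on valve_cmd: settling = -valve_cmd - 42. Reaching -55 requires valve_cmd = 13, outside [-4, 5].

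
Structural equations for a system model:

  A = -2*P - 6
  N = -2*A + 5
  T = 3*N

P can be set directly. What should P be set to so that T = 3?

P = -4

Substituting into the N equation gives N = 4*P + 17.
Substituting into the T equation gives T = 12*P + 51.
Solve 12*P + 51 = 3: P = (3 - 51) / 12 = -4.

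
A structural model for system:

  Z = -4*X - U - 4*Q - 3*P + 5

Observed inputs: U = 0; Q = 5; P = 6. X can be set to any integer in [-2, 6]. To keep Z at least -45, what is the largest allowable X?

X = 3

Substituting into the Z equation gives Z = -4*X - 33.
Require -4*X - 33 ≥ -45, so X ≤ 3.
The largest integer in [-2, 6] satisfying this is 3.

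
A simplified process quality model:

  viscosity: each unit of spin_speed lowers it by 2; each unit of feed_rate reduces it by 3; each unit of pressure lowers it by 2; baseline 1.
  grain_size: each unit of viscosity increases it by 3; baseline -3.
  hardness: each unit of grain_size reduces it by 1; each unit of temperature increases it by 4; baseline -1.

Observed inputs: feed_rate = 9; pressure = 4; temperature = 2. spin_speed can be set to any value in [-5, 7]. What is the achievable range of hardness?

Substituting into the viscosity equation gives viscosity = -2*spin_speed - 34.
So grain_size = -6*spin_speed - 105.
This gives hardness = 6*spin_speed + 112.
Linear in spin_speed, so extremes are at the endpoints: spin_speed = -5 gives hardness = 82; spin_speed = 7 gives hardness = 154.

82 to 154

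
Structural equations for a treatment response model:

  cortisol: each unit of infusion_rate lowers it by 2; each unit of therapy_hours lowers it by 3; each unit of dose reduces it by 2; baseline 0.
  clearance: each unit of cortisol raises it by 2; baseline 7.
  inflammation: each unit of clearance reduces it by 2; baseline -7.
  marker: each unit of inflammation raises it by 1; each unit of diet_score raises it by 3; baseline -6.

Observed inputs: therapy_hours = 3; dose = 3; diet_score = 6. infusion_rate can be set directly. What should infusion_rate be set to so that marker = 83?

Substituting into the cortisol equation gives cortisol = -2*infusion_rate - 15.
So clearance = -4*infusion_rate - 23.
inflammation becomes 8*infusion_rate + 39.
marker becomes 8*infusion_rate + 51.
Solve 8*infusion_rate + 51 = 83: infusion_rate = (83 - 51) / 8 = 4.

infusion_rate = 4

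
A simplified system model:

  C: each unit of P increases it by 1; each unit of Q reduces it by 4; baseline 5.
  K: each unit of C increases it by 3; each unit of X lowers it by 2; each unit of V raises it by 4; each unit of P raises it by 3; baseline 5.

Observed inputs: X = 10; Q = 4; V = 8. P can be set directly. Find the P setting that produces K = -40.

Substituting into the C equation gives C = P - 11.
Substituting into the K equation gives K = 6*P - 16.
Solve 6*P - 16 = -40: P = (-40 + 16) / 6 = -4.

P = -4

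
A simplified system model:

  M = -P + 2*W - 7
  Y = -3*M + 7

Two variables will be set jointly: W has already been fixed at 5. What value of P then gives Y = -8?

With W held at 5:
Substituting into the M equation gives M = -P + 3.
Substituting into the Y equation gives Y = 3*P - 2.
Solve 3*P - 2 = -8: P = (-8 + 2) / 3 = -2.

P = -2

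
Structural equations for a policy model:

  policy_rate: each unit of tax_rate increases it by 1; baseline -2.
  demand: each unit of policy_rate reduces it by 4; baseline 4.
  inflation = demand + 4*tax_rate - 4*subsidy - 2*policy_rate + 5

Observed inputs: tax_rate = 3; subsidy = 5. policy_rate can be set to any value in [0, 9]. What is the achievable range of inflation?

-53 to 1

Intervening on policy_rate fixes its value directly, overriding its dependence on tax_rate.
Substituting into the inflation equation gives inflation = -6*policy_rate + 1.
Linear in policy_rate, so extremes are at the endpoints: policy_rate = 0 gives inflation = 1; policy_rate = 9 gives inflation = -53.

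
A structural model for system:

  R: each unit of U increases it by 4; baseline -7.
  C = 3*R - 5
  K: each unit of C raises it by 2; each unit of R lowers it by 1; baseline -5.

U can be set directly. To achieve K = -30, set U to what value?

Substituting into the C equation gives C = 12*U - 26.
Substituting into the K equation gives K = 20*U - 50.
Solve 20*U - 50 = -30: U = (-30 + 50) / 20 = 1.

U = 1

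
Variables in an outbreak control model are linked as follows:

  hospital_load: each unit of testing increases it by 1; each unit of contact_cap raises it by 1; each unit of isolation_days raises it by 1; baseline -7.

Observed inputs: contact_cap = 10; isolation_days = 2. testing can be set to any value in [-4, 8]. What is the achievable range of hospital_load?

Substituting into the hospital_load equation gives hospital_load = testing + 5.
Linear in testing, so extremes are at the endpoints: testing = -4 gives hospital_load = 1; testing = 8 gives hospital_load = 13.

1 to 13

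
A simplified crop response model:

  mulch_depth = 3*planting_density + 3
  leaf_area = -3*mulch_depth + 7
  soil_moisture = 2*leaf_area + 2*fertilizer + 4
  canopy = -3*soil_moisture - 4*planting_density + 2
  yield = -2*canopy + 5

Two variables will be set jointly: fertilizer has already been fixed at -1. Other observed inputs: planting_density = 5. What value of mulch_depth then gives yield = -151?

With fertilizer held at -1:
Intervening on mulch_depth fixes its value directly, overriding its dependence on planting_density.
Substituting into the soil_moisture equation gives soil_moisture = -6*mulch_depth + 16.
This gives canopy = 18*mulch_depth - 66.
This gives yield = -36*mulch_depth + 137.
Solve -36*mulch_depth + 137 = -151: mulch_depth = (-151 - 137) / -36 = 8.

mulch_depth = 8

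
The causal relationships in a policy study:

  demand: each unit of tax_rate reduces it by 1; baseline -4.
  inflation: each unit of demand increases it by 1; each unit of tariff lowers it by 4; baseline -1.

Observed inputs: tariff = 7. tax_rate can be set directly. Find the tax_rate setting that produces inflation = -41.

Substituting into the inflation equation gives inflation = -tax_rate - 33.
Solve -tax_rate - 33 = -41: tax_rate = (-41 + 33) / -1 = 8.

tax_rate = 8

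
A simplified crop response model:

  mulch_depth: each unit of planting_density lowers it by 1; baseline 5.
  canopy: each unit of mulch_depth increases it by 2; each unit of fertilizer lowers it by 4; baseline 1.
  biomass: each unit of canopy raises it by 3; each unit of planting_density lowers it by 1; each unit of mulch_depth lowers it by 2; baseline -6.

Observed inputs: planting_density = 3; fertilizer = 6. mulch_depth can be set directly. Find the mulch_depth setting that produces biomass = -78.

Intervening on mulch_depth fixes its value directly, overriding its dependence on planting_density.
Substituting into the canopy equation gives canopy = 2*mulch_depth - 23.
So biomass = 4*mulch_depth - 78.
Solve 4*mulch_depth - 78 = -78: mulch_depth = (-78 + 78) / 4 = 0.

mulch_depth = 0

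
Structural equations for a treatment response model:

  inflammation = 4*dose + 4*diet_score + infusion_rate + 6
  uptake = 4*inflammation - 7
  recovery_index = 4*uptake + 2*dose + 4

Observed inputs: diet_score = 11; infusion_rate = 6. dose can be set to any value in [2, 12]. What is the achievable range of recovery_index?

Substituting into the inflammation equation gives inflammation = 4*dose + 56.
So uptake = 16*dose + 217.
Substituting into the recovery_index equation gives recovery_index = 66*dose + 872.
Linear in dose, so extremes are at the endpoints: dose = 2 gives recovery_index = 1004; dose = 12 gives recovery_index = 1664.

1004 to 1664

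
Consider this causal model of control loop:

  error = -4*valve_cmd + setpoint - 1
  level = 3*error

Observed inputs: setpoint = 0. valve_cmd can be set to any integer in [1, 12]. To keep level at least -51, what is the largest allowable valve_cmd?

Substituting into the error equation gives error = -4*valve_cmd - 1.
Substituting into the level equation gives level = -12*valve_cmd - 3.
Require -12*valve_cmd - 3 ≥ -51, so valve_cmd ≤ 4.
The largest integer in [1, 12] satisfying this is 4.

valve_cmd = 4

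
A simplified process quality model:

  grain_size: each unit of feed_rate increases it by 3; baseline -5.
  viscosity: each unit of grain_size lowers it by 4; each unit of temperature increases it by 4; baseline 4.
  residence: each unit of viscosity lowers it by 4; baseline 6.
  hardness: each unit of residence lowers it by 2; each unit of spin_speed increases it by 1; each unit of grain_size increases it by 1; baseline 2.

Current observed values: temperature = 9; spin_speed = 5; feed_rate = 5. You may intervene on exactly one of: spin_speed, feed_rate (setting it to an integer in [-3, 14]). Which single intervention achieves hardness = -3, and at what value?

set spin_speed = -3

Intervening on spin_speed: with other inputs at their observed values, hardness = spin_speed. Solving for -3 gives spin_speed = -3, within [-3, 14].
Intervening on feed_rate: hardness = -93*feed_rate + 470. Reaching -3 requires feed_rate = 473/93, not an integer.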